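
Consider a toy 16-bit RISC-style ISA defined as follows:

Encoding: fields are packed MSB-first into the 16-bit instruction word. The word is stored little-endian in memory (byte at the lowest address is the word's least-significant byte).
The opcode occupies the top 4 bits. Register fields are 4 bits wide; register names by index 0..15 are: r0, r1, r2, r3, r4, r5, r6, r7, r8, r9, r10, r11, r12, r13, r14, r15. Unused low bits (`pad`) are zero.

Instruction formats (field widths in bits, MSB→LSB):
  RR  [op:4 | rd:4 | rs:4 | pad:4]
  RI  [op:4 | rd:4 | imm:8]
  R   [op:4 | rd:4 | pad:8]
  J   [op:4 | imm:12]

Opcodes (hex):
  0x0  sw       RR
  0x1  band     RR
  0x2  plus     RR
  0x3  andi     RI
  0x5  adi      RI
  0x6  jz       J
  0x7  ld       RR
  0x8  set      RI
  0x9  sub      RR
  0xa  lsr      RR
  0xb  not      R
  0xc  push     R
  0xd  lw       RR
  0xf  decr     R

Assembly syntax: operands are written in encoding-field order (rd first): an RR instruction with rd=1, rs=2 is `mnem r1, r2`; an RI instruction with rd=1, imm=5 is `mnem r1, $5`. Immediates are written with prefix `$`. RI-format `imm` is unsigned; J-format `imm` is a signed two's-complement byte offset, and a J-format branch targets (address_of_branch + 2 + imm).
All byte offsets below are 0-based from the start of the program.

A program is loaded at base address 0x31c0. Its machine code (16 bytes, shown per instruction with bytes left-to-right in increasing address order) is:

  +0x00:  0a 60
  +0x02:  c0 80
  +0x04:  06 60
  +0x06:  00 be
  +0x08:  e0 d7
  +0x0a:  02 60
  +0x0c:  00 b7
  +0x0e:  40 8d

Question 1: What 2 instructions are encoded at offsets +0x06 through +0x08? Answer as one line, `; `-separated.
not r14; lw r7, r14

[06] 00 be → 0xbe00
  op=0xbe00>>12=0xb ⇒ not (R)
  [11:8] rd=14 = r14
[08] e0 d7 → 0xd7e0
  op=0xd7e0>>12=0xd ⇒ lw (RR)
  [11:8] rd=7 = r7
  [7:4] rs=14 = r14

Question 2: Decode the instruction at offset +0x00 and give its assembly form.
off 0x00: read 0a 60 as little → 0x600a
  top 4b → 0x6 → jz [J]
  imm: (w>>0)&0xfff=0xa → $10

jz $10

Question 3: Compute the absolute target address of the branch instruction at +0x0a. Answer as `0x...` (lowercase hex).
+0x0a: 02 60 ⇒ word 0x6002 (little)
  top 4b → 0x6 → jz [J]
  [11:0] imm=2 = $2
  target = base 0x31c0 + off 0x0a + 2 + imm 2 = 0x31ce

0x31ce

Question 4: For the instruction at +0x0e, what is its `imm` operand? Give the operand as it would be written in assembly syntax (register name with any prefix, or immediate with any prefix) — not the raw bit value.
$64

+0x0e: 40 8d ⇒ word 0x8d40 (little)
  top 4b → 0x8 → set [RI]
  rd@[11:8]=0xd ⇒ r13
  imm@[7:0]=0x40 ⇒ $64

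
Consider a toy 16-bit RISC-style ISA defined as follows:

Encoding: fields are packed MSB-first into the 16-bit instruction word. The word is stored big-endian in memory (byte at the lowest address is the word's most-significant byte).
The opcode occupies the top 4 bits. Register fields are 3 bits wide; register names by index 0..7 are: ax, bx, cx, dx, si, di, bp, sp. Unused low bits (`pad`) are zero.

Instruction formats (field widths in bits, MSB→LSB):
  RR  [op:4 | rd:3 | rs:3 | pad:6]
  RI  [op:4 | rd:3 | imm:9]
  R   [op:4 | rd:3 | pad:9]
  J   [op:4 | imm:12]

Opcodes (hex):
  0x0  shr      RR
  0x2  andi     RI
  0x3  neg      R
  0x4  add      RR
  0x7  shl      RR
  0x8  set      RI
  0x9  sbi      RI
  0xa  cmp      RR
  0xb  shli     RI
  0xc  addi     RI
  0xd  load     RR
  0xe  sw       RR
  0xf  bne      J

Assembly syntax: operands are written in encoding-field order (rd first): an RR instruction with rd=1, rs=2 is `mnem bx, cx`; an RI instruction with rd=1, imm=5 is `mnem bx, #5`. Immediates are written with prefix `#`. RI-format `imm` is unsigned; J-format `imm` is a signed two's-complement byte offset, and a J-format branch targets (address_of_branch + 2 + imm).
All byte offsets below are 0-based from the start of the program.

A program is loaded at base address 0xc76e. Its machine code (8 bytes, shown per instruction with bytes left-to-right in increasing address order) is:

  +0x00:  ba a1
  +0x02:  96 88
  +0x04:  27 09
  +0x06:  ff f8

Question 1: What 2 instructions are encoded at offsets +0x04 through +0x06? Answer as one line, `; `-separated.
off 0x04: read 27 09 as big → 0x2709
  op=0x2709>>12=0x2 ⇒ andi (RI)
  rd: (w>>9)&0x7=0x3 → dx
  imm: (w>>0)&0x1ff=0x109 → #265
off 0x06: read ff f8 as big → 0xfff8
  op=0xfff8>>12=0xf ⇒ bne (J)
  imm: (w>>0)&0xfff=0xff8 (s12→-8) → #-8

andi dx, #265; bne #-8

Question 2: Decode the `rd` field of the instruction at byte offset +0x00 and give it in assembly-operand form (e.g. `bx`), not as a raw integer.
di

off 0x00: read ba a1 as big → 0xbaa1
  top 4b → 0xb → shli [RI]
  rd: (w>>9)&0x7=0x5 → di
  imm: (w>>0)&0x1ff=0xa1 → #161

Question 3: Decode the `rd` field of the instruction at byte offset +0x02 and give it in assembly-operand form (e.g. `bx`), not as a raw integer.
+0x02: 96 88 ⇒ word 0x9688 (big)
  opcode bits[15:12]=0x9: sbi/RI
  [11:9] rd=3 = dx
  [8:0] imm=136 = #136

dx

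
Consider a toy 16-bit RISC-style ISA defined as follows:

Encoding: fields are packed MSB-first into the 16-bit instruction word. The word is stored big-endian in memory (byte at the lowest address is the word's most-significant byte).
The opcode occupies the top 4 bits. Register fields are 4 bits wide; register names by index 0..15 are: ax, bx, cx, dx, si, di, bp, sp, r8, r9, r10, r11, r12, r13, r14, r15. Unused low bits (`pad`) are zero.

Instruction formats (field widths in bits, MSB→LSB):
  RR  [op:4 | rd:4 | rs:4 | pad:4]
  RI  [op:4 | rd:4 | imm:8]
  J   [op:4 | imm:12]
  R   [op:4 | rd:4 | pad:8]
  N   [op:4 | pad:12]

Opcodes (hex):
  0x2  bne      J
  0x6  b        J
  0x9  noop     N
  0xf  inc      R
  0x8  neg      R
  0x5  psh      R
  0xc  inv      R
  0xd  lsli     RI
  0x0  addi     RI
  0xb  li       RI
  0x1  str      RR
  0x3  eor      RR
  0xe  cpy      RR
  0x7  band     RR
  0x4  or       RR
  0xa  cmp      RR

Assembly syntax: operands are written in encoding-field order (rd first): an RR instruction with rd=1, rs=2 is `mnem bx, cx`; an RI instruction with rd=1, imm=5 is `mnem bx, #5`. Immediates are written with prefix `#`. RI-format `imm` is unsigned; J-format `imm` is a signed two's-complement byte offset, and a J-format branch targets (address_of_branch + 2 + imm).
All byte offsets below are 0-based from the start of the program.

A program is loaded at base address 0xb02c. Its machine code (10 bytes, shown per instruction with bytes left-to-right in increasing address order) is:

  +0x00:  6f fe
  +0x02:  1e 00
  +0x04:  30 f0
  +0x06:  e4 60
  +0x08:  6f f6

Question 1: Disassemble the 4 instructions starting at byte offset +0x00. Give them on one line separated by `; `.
b #-2; str r14, ax; eor ax, r15; cpy si, bp

off 0x00: read 6f fe as big → 0x6ffe
  opcode bits[15:12]=0x6: b/J
  imm@[11:0]=0xffe (s12→-2) ⇒ #-2
off 0x02: read 1e 00 as big → 0x1e00
  opcode bits[15:12]=0x1: str/RR
  rd@[11:8]=0xe ⇒ r14
  rs@[7:4]=0x0 ⇒ ax
off 0x04: read 30 f0 as big → 0x30f0
  opcode bits[15:12]=0x3: eor/RR
  rd@[11:8]=0x0 ⇒ ax
  rs@[7:4]=0xf ⇒ r15
off 0x06: read e4 60 as big → 0xe460
  opcode bits[15:12]=0xe: cpy/RR
  rd@[11:8]=0x4 ⇒ si
  rs@[7:4]=0x6 ⇒ bp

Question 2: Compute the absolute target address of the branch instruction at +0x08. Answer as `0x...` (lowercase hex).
off 0x08: read 6f f6 as big → 0x6ff6
  op=0x6ff6>>12=0x6 ⇒ b (J)
  imm: (w>>0)&0xfff=0xff6 (s12→-10) → #-10
  target = base 0xb02c + off 0x08 + 2 + imm -10 = 0xb02c

0xb02c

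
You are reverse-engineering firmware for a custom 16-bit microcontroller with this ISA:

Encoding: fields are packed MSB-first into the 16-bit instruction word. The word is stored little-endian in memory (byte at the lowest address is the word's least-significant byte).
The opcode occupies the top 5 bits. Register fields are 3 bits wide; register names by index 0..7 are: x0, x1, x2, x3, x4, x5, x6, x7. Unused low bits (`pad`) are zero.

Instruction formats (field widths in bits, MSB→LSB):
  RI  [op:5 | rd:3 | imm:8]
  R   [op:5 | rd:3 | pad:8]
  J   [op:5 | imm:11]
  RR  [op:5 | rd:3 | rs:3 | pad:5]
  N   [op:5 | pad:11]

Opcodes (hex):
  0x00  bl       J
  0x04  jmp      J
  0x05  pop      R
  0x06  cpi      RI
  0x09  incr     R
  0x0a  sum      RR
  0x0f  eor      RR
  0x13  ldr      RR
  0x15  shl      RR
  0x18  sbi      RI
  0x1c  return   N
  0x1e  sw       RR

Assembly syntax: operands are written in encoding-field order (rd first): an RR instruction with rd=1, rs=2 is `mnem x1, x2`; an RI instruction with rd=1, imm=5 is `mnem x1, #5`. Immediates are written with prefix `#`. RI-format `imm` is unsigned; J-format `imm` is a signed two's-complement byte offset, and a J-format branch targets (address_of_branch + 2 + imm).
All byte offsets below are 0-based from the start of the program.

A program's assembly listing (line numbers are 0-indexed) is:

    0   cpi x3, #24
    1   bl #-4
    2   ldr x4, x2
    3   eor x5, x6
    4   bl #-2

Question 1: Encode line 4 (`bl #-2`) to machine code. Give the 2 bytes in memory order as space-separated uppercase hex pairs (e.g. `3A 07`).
FE 07

line 4 (bl): pack op=0x0:5|imm=-2:11 = 0x07fe; little→ fe 07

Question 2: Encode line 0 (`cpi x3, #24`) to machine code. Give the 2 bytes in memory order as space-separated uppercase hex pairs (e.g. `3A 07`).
18 33

0. cpi fields op=0x6:5|rd=3:3|imm=24:8 → word 3318h → 18 33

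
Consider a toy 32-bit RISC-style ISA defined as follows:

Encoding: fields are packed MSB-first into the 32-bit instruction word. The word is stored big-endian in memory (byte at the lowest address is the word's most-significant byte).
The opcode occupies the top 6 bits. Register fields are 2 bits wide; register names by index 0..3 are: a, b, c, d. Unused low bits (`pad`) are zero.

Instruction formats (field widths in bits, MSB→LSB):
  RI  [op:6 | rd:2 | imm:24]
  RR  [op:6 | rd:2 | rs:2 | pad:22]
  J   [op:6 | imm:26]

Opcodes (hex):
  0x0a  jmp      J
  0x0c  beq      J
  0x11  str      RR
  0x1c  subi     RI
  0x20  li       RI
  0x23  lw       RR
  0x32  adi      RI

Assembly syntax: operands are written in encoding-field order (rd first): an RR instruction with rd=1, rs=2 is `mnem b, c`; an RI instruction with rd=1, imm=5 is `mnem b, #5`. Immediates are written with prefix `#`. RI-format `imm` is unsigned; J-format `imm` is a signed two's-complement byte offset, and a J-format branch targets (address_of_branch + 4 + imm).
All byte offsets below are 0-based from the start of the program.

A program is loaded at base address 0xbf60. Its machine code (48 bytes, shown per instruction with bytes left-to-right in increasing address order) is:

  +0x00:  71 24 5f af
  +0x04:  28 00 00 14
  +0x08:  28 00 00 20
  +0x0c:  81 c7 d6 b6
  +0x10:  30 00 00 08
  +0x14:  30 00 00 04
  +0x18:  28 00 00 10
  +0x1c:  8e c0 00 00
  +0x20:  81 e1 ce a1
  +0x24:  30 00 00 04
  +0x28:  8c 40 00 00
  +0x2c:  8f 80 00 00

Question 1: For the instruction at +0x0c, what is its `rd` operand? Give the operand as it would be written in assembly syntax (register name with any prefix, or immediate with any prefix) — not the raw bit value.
b

+0x0c: 81 c7 d6 b6 ⇒ word 0x81c7d6b6 (big)
  top 6b → 0x20 → li [RI]
  rd: (w>>24)&0x3=0x1 → b
  imm: (w>>0)&0xffffff=0xc7d6b6 → #13096630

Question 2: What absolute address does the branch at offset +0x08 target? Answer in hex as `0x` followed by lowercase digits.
+0x08: 28 00 00 20 ⇒ word 0x28000020 (big)
  opcode bits[31:26]=0xa: jmp/J
  imm@[25:0]=0x20 ⇒ #32
  target = base 0xbf60 + off 0x08 + 4 + imm 32 = 0xbf8c

0xbf8c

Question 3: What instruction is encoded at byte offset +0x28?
lw a, b

[28] 8c 40 00 00 → 0x8c400000
  op=0x8c400000>>26=0x23 ⇒ lw (RR)
  rd: (w>>24)&0x3=0x0 → a
  rs: (w>>22)&0x3=0x1 → b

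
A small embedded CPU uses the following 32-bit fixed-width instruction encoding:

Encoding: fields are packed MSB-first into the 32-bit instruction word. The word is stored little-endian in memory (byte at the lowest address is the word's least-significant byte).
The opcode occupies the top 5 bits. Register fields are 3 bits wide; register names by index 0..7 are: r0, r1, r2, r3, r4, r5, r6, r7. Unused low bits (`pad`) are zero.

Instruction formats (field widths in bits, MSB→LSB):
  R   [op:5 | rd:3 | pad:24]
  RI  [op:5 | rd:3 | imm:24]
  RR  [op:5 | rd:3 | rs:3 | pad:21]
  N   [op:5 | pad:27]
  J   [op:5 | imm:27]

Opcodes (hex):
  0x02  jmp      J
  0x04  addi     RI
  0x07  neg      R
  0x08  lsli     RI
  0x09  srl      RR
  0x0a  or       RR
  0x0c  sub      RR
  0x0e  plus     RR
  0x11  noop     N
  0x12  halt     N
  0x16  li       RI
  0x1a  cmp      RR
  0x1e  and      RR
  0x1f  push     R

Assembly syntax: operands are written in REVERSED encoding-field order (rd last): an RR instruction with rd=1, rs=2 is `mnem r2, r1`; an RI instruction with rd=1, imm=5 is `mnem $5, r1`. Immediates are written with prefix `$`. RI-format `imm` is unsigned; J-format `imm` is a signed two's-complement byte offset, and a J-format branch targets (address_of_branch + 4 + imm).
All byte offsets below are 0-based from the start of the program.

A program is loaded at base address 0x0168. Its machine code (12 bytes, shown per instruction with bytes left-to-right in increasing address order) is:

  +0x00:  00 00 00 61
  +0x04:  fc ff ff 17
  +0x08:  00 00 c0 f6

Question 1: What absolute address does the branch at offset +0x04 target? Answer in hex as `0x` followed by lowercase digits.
off 0x04: read fc ff ff 17 as little → 0x17fffffc
  top 5b → 0x2 → jmp [J]
  imm: (w>>0)&0x7ffffff=0x7fffffc (s27→-4) → $-4
  target = base 0x0168 + off 0x04 + 4 + imm -4 = 0x016c

0x016c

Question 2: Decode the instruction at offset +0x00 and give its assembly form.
sub r0, r1

off 0x00: read 00 00 00 61 as little → 0x61000000
  opcode bits[31:27]=0xc: sub/RR
  rd: (w>>24)&0x7=0x1 → r1
  rs: (w>>21)&0x7=0x0 → r0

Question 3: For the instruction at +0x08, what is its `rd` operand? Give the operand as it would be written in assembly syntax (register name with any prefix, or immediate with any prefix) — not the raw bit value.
@+08  little-endian(00 00 c0 f6) = 0xf6c00000
  top 5b → 0x1e → and [RR]
  [26:24] rd=6 = r6
  [23:21] rs=6 = r6

r6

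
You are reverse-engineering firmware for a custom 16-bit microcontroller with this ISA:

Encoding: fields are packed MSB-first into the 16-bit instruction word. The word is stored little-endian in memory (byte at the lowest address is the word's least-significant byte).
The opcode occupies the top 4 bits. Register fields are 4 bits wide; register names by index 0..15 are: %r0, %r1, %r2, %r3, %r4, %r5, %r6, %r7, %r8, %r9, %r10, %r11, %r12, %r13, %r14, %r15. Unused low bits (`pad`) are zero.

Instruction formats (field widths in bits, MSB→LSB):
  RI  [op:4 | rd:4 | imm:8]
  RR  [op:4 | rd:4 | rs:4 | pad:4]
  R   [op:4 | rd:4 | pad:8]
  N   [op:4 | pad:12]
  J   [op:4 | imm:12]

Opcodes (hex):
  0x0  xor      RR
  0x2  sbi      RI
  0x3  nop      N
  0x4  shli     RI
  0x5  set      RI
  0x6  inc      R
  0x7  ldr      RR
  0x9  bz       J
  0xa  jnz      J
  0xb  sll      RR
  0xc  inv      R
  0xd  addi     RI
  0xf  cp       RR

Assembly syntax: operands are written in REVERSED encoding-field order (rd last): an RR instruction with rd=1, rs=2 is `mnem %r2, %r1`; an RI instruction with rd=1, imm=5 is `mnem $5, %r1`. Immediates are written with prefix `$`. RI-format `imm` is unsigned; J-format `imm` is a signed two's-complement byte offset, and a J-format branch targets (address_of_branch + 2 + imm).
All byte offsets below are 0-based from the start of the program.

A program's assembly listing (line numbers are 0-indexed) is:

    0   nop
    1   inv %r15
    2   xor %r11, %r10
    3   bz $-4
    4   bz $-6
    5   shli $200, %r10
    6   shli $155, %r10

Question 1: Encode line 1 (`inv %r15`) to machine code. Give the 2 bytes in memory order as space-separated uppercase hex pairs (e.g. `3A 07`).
line 1 (inv): pack op=0xc:4|rd=15:4|pad=0:8 = 0xcf00; little→ 00 cf

00 CF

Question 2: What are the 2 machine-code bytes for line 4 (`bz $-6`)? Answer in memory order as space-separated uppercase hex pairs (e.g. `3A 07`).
L4: bz op=0x9:4|imm=-6:12 ⇒ 0x9ffa ⇒ little fa 9f

FA 9F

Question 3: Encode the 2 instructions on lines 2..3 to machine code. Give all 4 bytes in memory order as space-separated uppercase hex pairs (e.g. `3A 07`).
line 2 (xor): pack op=0x0:4|rd=10:4|rs=11:4|pad=0:4 = 0x0ab0; little→ b0 0a
line 3 (bz): pack op=0x9:4|imm=-4:12 = 0x9ffc; little→ fc 9f

B0 0A FC 9F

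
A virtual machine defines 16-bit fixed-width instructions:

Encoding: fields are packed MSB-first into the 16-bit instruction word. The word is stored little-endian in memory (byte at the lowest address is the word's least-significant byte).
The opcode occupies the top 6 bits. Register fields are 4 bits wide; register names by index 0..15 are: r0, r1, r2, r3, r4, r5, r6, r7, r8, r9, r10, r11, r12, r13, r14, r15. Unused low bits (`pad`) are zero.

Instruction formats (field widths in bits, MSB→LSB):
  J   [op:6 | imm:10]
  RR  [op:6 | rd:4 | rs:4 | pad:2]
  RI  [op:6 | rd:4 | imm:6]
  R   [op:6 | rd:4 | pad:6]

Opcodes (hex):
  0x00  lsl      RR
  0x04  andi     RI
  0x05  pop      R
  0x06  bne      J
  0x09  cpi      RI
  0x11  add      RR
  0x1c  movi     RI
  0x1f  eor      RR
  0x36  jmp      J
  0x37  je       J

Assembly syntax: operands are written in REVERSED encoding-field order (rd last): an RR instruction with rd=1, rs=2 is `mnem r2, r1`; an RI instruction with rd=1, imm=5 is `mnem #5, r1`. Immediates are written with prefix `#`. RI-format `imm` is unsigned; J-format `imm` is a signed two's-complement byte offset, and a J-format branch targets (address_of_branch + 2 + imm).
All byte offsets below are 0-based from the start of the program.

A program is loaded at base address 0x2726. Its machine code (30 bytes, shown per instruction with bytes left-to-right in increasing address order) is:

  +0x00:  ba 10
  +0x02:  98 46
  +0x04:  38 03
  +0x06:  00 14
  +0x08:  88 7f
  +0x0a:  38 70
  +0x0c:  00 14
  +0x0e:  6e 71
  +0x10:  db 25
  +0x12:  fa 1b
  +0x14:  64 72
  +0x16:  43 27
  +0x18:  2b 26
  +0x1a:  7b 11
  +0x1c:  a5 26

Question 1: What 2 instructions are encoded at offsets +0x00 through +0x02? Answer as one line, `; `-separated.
andi #58, r2; add r6, r10

[00] ba 10 → 0x10ba
  top 6b → 0x4 → andi [RI]
  rd@[9:6]=0x2 ⇒ r2
  imm@[5:0]=0x3a ⇒ #58
[02] 98 46 → 0x4698
  top 6b → 0x11 → add [RR]
  rd@[9:6]=0xa ⇒ r10
  rs@[5:2]=0x6 ⇒ r6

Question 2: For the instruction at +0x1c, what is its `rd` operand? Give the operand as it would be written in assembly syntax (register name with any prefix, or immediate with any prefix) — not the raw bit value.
off 0x1c: read a5 26 as little → 0x26a5
  op=0x26a5>>10=0x9 ⇒ cpi (RI)
  [9:6] rd=10 = r10
  [5:0] imm=37 = #37

r10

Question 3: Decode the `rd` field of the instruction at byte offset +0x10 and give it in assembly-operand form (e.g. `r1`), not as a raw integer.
r7

+0x10: db 25 ⇒ word 0x25db (little)
  opcode bits[15:10]=0x9: cpi/RI
  [9:6] rd=7 = r7
  [5:0] imm=27 = #27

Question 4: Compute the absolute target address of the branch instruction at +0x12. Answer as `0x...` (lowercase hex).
off 0x12: read fa 1b as little → 0x1bfa
  top 6b → 0x6 → bne [J]
  imm: (w>>0)&0x3ff=0x3fa (s10→-6) → #-6
  target = base 0x2726 + off 0x12 + 2 + imm -6 = 0x2734

0x2734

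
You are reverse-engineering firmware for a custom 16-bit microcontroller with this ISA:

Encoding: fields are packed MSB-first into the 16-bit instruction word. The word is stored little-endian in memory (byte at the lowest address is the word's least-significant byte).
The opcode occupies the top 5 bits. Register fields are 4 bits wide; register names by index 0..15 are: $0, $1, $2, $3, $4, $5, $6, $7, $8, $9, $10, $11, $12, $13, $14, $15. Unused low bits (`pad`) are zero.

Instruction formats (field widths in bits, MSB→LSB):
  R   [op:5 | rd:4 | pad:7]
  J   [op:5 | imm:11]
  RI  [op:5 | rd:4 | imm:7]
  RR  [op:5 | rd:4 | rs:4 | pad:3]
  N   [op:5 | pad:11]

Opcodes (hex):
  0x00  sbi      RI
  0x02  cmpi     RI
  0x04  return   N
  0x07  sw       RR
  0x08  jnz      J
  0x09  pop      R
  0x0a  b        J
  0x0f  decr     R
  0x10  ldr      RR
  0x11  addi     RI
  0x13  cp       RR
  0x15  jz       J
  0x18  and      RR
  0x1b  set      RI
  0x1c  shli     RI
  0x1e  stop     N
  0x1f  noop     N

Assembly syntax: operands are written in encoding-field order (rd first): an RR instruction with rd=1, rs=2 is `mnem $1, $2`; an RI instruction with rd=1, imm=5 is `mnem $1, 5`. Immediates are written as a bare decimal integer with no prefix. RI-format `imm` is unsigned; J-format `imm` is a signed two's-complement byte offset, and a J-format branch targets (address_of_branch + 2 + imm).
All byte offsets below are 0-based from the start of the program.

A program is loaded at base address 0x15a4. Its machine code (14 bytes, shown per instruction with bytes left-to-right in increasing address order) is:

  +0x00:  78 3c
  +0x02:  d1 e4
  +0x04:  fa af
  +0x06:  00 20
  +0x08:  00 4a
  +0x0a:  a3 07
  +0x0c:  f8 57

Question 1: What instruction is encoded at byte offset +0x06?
[06] 00 20 → 0x2000
  opcode bits[15:11]=0x4: return/N

return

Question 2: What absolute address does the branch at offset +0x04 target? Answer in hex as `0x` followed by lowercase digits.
0x15a4

+0x04: fa af ⇒ word 0xaffa (little)
  top 5b → 0x15 → jz [J]
  imm@[10:0]=0x7fa (s11→-6) ⇒ -6
  target = base 0x15a4 + off 0x04 + 2 + imm -6 = 0x15a4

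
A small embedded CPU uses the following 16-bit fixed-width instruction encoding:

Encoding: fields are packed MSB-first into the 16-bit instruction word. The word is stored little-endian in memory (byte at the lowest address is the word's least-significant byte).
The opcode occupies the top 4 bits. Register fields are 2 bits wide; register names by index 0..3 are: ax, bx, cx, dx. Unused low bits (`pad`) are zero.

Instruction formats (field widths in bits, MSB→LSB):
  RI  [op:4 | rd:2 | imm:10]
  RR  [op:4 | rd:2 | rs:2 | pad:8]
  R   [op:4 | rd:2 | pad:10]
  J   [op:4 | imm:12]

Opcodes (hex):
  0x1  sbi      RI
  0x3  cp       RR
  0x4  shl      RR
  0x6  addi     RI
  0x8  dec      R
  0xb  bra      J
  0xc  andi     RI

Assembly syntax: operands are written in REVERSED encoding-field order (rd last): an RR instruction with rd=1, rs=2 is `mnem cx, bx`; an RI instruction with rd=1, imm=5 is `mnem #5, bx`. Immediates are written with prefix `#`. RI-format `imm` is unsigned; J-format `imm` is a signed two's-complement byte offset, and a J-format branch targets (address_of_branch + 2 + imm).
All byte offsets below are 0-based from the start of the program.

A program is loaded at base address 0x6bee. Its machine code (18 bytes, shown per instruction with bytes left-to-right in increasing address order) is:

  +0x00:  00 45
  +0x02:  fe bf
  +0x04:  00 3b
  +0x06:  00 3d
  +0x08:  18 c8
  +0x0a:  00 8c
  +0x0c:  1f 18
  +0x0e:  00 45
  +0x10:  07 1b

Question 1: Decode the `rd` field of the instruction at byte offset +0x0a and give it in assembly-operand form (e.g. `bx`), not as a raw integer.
dx

off 0x0a: read 00 8c as little → 0x8c00
  opcode bits[15:12]=0x8: dec/R
  rd: (w>>10)&0x3=0x3 → dx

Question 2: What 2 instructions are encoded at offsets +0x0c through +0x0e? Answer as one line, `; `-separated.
sbi #31, cx; shl bx, bx

[0c] 1f 18 → 0x181f
  opcode bits[15:12]=0x1: sbi/RI
  [11:10] rd=2 = cx
  [9:0] imm=31 = #31
[0e] 00 45 → 0x4500
  opcode bits[15:12]=0x4: shl/RR
  [11:10] rd=1 = bx
  [9:8] rs=1 = bx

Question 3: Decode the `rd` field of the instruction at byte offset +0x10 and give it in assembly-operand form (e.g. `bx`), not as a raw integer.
cx

off 0x10: read 07 1b as little → 0x1b07
  opcode bits[15:12]=0x1: sbi/RI
  [11:10] rd=2 = cx
  [9:0] imm=775 = #775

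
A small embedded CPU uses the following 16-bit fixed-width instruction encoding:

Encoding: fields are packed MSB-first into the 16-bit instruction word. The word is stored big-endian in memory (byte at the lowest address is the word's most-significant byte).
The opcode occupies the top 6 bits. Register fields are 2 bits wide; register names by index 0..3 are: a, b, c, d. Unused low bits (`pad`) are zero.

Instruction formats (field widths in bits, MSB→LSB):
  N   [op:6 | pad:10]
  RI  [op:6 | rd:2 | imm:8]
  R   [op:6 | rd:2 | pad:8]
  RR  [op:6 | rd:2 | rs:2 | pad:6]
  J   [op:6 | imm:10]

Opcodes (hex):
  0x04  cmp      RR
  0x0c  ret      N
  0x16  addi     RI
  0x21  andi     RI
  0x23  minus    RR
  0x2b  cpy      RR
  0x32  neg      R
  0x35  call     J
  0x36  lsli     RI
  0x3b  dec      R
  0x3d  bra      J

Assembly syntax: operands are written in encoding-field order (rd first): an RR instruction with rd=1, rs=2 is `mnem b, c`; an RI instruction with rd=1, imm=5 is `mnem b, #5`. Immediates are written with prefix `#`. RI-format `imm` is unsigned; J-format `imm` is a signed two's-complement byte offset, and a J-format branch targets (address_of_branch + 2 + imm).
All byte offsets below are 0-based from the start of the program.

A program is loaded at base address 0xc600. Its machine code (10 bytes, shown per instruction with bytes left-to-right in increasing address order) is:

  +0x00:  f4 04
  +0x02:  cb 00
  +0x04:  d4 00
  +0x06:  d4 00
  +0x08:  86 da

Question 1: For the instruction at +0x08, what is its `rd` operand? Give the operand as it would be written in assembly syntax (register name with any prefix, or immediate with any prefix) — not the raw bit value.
@+08  big-endian(86 da) = 0x86da
  opcode bits[15:10]=0x21: andi/RI
  rd@[9:8]=0x2 ⇒ c
  imm@[7:0]=0xda ⇒ #218

c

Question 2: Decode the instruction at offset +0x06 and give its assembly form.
+0x06: d4 00 ⇒ word 0xd400 (big)
  opcode bits[15:10]=0x35: call/J
  imm: (w>>0)&0x3ff=0x0 → #0

call #0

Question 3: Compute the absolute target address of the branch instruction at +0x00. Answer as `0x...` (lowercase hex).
0xc606

off 0x00: read f4 04 as big → 0xf404
  op=0xf404>>10=0x3d ⇒ bra (J)
  imm: (w>>0)&0x3ff=0x4 → #4
  target = base 0xc600 + off 0x00 + 2 + imm 4 = 0xc606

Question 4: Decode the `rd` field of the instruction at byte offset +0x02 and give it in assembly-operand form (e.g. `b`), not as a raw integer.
d

+0x02: cb 00 ⇒ word 0xcb00 (big)
  op=0xcb00>>10=0x32 ⇒ neg (R)
  rd: (w>>8)&0x3=0x3 → d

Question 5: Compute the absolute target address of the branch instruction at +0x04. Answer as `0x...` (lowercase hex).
+0x04: d4 00 ⇒ word 0xd400 (big)
  top 6b → 0x35 → call [J]
  [9:0] imm=0 = #0
  target = base 0xc600 + off 0x04 + 2 + imm 0 = 0xc606

0xc606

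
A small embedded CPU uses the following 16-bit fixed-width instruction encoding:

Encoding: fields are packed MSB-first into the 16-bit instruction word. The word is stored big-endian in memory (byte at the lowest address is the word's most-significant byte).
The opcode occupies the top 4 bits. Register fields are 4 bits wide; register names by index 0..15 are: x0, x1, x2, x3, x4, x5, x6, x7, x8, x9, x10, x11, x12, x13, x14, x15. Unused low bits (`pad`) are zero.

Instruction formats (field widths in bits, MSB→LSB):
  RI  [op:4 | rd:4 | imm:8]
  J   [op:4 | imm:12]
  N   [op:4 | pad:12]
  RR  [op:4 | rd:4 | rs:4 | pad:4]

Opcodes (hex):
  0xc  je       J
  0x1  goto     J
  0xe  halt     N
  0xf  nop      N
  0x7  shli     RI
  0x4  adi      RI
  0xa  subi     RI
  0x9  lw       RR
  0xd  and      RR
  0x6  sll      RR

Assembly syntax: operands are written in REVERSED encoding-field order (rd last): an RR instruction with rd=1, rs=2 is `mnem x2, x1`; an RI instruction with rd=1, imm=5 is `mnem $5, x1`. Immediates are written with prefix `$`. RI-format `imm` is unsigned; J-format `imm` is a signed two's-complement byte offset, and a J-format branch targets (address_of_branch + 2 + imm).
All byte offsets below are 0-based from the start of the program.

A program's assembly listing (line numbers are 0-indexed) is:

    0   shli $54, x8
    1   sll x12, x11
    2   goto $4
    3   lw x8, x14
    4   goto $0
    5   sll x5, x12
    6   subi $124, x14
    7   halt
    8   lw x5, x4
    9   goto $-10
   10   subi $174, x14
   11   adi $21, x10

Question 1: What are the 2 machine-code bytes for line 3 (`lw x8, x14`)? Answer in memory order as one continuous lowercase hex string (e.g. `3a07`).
9e80

L3: lw op=0x9:4|rd=14:4|rs=8:4|pad=0:4 ⇒ 0x9e80 ⇒ big 9e 80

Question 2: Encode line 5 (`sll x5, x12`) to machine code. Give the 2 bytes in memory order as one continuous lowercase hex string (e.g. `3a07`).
6c50

5. sll fields op=0x6:4|rd=12:4|rs=5:4|pad=0:4 → word 6c50h → 6c 50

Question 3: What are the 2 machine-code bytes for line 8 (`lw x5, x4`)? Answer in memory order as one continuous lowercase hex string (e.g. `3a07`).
9450

line 8 (lw): pack op=0x9:4|rd=4:4|rs=5:4|pad=0:4 = 0x9450; big→ 94 50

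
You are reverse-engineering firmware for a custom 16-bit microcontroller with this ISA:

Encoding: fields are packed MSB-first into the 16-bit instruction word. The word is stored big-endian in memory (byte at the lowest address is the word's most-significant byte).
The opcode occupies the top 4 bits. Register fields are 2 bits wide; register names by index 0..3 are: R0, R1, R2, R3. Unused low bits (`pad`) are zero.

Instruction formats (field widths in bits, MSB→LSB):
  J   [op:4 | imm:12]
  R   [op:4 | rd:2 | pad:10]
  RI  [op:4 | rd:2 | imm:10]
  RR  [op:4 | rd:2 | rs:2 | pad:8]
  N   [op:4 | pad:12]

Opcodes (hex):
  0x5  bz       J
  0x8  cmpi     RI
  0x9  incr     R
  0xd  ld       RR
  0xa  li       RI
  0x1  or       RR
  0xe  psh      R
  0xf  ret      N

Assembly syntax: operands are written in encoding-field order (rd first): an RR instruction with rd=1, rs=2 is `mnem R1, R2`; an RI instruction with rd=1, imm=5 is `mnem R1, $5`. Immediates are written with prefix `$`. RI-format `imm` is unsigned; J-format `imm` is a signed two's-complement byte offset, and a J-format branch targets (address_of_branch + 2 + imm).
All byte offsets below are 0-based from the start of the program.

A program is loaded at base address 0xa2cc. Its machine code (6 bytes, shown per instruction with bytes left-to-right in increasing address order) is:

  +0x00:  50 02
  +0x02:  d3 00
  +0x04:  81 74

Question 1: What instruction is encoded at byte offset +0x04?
cmpi R0, $372

@+04  big-endian(81 74) = 0x8174
  op=0x8174>>12=0x8 ⇒ cmpi (RI)
  [11:10] rd=0 = R0
  [9:0] imm=372 = $372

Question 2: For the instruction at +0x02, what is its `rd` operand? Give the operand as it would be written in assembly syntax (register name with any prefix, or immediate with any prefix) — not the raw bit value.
R0

off 0x02: read d3 00 as big → 0xd300
  opcode bits[15:12]=0xd: ld/RR
  [11:10] rd=0 = R0
  [9:8] rs=3 = R3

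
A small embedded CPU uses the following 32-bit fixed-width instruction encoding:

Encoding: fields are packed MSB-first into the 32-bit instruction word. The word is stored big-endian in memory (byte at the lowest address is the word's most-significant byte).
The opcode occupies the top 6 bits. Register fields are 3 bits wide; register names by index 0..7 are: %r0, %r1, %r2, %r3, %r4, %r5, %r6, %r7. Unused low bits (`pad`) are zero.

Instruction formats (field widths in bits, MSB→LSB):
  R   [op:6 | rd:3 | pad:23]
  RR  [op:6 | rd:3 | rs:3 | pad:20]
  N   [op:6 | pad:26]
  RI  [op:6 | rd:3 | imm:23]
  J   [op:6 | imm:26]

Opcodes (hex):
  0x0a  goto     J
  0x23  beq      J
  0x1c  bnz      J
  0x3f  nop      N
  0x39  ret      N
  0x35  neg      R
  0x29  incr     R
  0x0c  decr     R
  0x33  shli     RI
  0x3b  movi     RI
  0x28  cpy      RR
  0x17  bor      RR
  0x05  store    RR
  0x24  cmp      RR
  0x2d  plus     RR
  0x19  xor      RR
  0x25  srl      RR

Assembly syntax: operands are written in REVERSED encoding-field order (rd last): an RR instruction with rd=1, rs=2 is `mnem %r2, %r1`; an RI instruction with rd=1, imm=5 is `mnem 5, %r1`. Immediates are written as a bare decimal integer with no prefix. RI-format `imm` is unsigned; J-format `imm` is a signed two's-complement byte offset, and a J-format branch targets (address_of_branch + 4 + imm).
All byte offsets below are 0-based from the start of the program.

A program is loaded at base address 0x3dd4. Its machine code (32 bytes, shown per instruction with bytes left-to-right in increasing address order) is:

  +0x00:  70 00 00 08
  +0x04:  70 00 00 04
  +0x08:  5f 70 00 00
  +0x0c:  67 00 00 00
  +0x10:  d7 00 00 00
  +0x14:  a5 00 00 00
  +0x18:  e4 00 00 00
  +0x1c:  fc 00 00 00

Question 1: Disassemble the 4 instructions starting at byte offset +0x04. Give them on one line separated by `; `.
@+04  big-endian(70 00 00 04) = 0x70000004
  op=0x70000004>>26=0x1c ⇒ bnz (J)
  [25:0] imm=4 = 4
@+08  big-endian(5f 70 00 00) = 0x5f700000
  op=0x5f700000>>26=0x17 ⇒ bor (RR)
  [25:23] rd=6 = %r6
  [22:20] rs=7 = %r7
@+0c  big-endian(67 00 00 00) = 0x67000000
  op=0x67000000>>26=0x19 ⇒ xor (RR)
  [25:23] rd=6 = %r6
  [22:20] rs=0 = %r0
@+10  big-endian(d7 00 00 00) = 0xd7000000
  op=0xd7000000>>26=0x35 ⇒ neg (R)
  [25:23] rd=6 = %r6

bnz 4; bor %r7, %r6; xor %r0, %r6; neg %r6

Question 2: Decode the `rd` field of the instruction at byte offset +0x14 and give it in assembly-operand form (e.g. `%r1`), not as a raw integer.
%r2

[14] a5 00 00 00 → 0xa5000000
  top 6b → 0x29 → incr [R]
  [25:23] rd=2 = %r2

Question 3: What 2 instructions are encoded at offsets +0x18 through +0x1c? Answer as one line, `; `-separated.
off 0x18: read e4 00 00 00 as big → 0xe4000000
  top 6b → 0x39 → ret [N]
off 0x1c: read fc 00 00 00 as big → 0xfc000000
  top 6b → 0x3f → nop [N]

ret; nop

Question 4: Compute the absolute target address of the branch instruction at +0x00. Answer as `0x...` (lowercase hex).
0x3de0

@+00  big-endian(70 00 00 08) = 0x70000008
  opcode bits[31:26]=0x1c: bnz/J
  imm: (w>>0)&0x3ffffff=0x8 → 8
  target = base 0x3dd4 + off 0x00 + 4 + imm 8 = 0x3de0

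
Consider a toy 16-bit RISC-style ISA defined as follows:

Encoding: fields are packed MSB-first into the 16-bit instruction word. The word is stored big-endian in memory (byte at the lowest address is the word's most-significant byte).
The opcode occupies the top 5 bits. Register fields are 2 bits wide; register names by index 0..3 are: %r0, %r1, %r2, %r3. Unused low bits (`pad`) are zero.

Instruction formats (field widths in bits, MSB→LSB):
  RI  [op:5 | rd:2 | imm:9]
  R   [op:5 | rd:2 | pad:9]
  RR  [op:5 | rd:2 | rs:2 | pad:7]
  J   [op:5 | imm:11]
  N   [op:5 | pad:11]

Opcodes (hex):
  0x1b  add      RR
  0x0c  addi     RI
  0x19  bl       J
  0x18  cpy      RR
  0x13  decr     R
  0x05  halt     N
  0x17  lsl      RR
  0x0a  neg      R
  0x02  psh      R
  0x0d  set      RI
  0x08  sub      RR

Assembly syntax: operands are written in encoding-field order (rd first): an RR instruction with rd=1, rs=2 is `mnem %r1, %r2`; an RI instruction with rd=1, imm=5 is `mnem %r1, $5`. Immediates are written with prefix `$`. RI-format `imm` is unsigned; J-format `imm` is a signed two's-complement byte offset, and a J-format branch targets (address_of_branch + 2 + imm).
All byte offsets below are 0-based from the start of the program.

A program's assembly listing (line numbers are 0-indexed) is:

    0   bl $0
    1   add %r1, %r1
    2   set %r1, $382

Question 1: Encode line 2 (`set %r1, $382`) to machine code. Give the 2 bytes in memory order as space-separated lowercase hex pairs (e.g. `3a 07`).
6b 7e

line 2 (set): pack op=0xd:5|rd=1:2|imm=382:9 = 0x6b7e; big→ 6b 7e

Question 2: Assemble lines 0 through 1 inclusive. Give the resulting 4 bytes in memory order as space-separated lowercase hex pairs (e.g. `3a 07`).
line 0 (bl): pack op=0x19:5|imm=0:11 = 0xc800; big→ c8 00
line 1 (add): pack op=0x1b:5|rd=1:2|rs=1:2|pad=0:7 = 0xda80; big→ da 80

c8 00 da 80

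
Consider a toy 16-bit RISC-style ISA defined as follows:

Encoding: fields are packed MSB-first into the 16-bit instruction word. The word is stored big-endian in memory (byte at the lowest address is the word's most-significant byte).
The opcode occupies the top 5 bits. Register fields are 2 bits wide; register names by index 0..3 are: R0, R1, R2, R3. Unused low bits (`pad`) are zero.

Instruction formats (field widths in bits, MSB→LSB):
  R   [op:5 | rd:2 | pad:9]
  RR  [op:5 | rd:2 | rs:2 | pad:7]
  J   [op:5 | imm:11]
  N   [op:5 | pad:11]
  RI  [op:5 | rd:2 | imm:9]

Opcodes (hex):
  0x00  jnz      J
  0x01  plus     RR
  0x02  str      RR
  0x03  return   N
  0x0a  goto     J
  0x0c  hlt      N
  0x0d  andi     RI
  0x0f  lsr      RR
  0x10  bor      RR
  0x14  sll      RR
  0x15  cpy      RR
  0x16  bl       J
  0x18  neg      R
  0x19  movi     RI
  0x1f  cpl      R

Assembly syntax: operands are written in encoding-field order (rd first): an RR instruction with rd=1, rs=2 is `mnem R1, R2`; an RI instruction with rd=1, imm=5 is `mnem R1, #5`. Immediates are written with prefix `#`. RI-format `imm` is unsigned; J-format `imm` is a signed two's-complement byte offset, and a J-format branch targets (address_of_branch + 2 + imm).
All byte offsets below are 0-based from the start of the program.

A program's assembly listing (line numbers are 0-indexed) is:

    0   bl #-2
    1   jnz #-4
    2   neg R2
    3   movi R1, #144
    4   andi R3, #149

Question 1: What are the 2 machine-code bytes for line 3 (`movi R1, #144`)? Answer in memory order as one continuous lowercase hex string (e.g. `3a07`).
ca90

L3: movi op=0x19:5|rd=1:2|imm=144:9 ⇒ 0xca90 ⇒ big ca 90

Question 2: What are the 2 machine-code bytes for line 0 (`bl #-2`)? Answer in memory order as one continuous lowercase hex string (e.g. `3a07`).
b7fe

line 0 (bl): pack op=0x16:5|imm=-2:11 = 0xb7fe; big→ b7 fe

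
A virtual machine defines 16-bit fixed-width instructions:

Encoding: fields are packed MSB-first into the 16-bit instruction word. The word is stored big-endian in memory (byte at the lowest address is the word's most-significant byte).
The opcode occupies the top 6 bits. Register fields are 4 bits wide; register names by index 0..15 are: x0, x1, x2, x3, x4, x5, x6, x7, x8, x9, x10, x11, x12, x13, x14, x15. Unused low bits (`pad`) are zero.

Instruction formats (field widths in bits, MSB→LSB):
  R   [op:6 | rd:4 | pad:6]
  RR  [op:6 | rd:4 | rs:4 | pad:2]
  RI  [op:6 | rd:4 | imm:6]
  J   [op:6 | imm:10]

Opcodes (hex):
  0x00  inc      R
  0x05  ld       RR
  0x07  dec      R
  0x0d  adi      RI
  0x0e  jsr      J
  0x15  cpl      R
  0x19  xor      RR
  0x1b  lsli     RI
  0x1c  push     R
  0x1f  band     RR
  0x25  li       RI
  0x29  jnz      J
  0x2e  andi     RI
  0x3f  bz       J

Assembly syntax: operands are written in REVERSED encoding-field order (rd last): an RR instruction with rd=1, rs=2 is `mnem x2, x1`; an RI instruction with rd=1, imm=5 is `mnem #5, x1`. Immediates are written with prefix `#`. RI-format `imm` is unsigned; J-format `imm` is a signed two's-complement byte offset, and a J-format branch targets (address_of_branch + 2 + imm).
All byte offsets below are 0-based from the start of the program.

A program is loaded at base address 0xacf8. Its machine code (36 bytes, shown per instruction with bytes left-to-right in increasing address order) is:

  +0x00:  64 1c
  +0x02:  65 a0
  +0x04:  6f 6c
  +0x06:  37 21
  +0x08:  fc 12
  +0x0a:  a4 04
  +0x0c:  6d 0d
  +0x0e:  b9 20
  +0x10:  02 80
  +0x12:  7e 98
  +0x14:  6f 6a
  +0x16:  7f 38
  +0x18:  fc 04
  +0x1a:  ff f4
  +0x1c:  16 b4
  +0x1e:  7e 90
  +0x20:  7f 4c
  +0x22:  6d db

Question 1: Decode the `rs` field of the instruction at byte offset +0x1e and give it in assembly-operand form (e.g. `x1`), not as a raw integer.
x4

+0x1e: 7e 90 ⇒ word 0x7e90 (big)
  opcode bits[15:10]=0x1f: band/RR
  [9:6] rd=10 = x10
  [5:2] rs=4 = x4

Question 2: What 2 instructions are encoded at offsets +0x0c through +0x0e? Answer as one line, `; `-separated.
lsli #13, x4; andi #32, x4

@+0c  big-endian(6d 0d) = 0x6d0d
  top 6b → 0x1b → lsli [RI]
  rd: (w>>6)&0xf=0x4 → x4
  imm: (w>>0)&0x3f=0xd → #13
@+0e  big-endian(b9 20) = 0xb920
  top 6b → 0x2e → andi [RI]
  rd: (w>>6)&0xf=0x4 → x4
  imm: (w>>0)&0x3f=0x20 → #32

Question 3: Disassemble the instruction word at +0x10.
+0x10: 02 80 ⇒ word 0x0280 (big)
  op=0x0280>>10=0x0 ⇒ inc (R)
  rd@[9:6]=0xa ⇒ x10

inc x10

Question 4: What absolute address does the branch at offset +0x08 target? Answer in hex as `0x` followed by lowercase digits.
[08] fc 12 → 0xfc12
  top 6b → 0x3f → bz [J]
  imm: (w>>0)&0x3ff=0x12 → #18
  target = base 0xacf8 + off 0x08 + 2 + imm 18 = 0xad14

0xad14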